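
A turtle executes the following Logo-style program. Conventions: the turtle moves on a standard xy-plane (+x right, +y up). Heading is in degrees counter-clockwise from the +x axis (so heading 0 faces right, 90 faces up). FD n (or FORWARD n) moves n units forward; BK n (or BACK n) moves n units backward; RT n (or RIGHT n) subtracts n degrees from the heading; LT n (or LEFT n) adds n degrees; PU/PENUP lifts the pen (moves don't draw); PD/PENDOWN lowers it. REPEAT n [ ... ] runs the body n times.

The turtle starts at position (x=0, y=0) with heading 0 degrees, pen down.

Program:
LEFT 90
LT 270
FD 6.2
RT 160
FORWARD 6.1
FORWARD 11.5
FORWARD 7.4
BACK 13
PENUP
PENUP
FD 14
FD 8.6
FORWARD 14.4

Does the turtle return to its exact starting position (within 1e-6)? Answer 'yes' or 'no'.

Executing turtle program step by step:
Start: pos=(0,0), heading=0, pen down
LT 90: heading 0 -> 90
LT 270: heading 90 -> 0
FD 6.2: (0,0) -> (6.2,0) [heading=0, draw]
RT 160: heading 0 -> 200
FD 6.1: (6.2,0) -> (0.468,-2.086) [heading=200, draw]
FD 11.5: (0.468,-2.086) -> (-10.339,-6.02) [heading=200, draw]
FD 7.4: (-10.339,-6.02) -> (-17.292,-8.551) [heading=200, draw]
BK 13: (-17.292,-8.551) -> (-5.076,-4.104) [heading=200, draw]
PU: pen up
PU: pen up
FD 14: (-5.076,-4.104) -> (-18.232,-8.893) [heading=200, move]
FD 8.6: (-18.232,-8.893) -> (-26.313,-11.834) [heading=200, move]
FD 14.4: (-26.313,-11.834) -> (-39.845,-16.759) [heading=200, move]
Final: pos=(-39.845,-16.759), heading=200, 5 segment(s) drawn

Start position: (0, 0)
Final position: (-39.845, -16.759)
Distance = 43.226; >= 1e-6 -> NOT closed

Answer: no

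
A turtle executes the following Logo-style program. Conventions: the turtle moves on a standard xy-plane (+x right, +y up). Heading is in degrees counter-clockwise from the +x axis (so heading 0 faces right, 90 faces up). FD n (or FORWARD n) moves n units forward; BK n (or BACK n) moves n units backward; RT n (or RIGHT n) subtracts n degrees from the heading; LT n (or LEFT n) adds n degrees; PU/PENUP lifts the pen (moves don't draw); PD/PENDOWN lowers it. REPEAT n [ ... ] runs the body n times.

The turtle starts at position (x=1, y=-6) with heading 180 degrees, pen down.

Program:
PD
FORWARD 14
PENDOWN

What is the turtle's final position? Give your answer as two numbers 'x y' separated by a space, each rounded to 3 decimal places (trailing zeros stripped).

Answer: -13 -6

Derivation:
Executing turtle program step by step:
Start: pos=(1,-6), heading=180, pen down
PD: pen down
FD 14: (1,-6) -> (-13,-6) [heading=180, draw]
PD: pen down
Final: pos=(-13,-6), heading=180, 1 segment(s) drawn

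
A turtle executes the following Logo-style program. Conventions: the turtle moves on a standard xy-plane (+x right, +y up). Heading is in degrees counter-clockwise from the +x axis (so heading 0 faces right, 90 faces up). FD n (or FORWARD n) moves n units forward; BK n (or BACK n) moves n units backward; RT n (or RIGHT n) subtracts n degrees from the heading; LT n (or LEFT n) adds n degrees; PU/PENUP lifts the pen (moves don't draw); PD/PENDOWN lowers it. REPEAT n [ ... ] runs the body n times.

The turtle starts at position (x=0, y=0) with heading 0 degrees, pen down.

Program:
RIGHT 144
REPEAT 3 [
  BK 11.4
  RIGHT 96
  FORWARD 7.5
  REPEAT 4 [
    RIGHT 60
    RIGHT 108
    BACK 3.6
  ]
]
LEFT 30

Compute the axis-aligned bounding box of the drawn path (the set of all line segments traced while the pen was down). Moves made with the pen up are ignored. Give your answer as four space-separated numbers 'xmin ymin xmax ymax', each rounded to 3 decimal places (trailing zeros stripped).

Executing turtle program step by step:
Start: pos=(0,0), heading=0, pen down
RT 144: heading 0 -> 216
REPEAT 3 [
  -- iteration 1/3 --
  BK 11.4: (0,0) -> (9.223,6.701) [heading=216, draw]
  RT 96: heading 216 -> 120
  FD 7.5: (9.223,6.701) -> (5.473,13.196) [heading=120, draw]
  REPEAT 4 [
    -- iteration 1/4 --
    RT 60: heading 120 -> 60
    RT 108: heading 60 -> 312
    BK 3.6: (5.473,13.196) -> (3.064,15.871) [heading=312, draw]
    -- iteration 2/4 --
    RT 60: heading 312 -> 252
    RT 108: heading 252 -> 144
    BK 3.6: (3.064,15.871) -> (5.976,13.755) [heading=144, draw]
    -- iteration 3/4 --
    RT 60: heading 144 -> 84
    RT 108: heading 84 -> 336
    BK 3.6: (5.976,13.755) -> (2.688,15.219) [heading=336, draw]
    -- iteration 4/4 --
    RT 60: heading 336 -> 276
    RT 108: heading 276 -> 168
    BK 3.6: (2.688,15.219) -> (6.209,14.471) [heading=168, draw]
  ]
  -- iteration 2/3 --
  BK 11.4: (6.209,14.471) -> (17.36,12.101) [heading=168, draw]
  RT 96: heading 168 -> 72
  FD 7.5: (17.36,12.101) -> (19.677,19.234) [heading=72, draw]
  REPEAT 4 [
    -- iteration 1/4 --
    RT 60: heading 72 -> 12
    RT 108: heading 12 -> 264
    BK 3.6: (19.677,19.234) -> (20.054,22.814) [heading=264, draw]
    -- iteration 2/4 --
    RT 60: heading 264 -> 204
    RT 108: heading 204 -> 96
    BK 3.6: (20.054,22.814) -> (20.43,19.234) [heading=96, draw]
    -- iteration 3/4 --
    RT 60: heading 96 -> 36
    RT 108: heading 36 -> 288
    BK 3.6: (20.43,19.234) -> (19.318,22.658) [heading=288, draw]
    -- iteration 4/4 --
    RT 60: heading 288 -> 228
    RT 108: heading 228 -> 120
    BK 3.6: (19.318,22.658) -> (21.118,19.54) [heading=120, draw]
  ]
  -- iteration 3/3 --
  BK 11.4: (21.118,19.54) -> (26.818,9.667) [heading=120, draw]
  RT 96: heading 120 -> 24
  FD 7.5: (26.818,9.667) -> (33.669,12.718) [heading=24, draw]
  REPEAT 4 [
    -- iteration 1/4 --
    RT 60: heading 24 -> 324
    RT 108: heading 324 -> 216
    BK 3.6: (33.669,12.718) -> (36.582,14.834) [heading=216, draw]
    -- iteration 2/4 --
    RT 60: heading 216 -> 156
    RT 108: heading 156 -> 48
    BK 3.6: (36.582,14.834) -> (34.173,12.158) [heading=48, draw]
    -- iteration 3/4 --
    RT 60: heading 48 -> 348
    RT 108: heading 348 -> 240
    BK 3.6: (34.173,12.158) -> (35.973,15.276) [heading=240, draw]
    -- iteration 4/4 --
    RT 60: heading 240 -> 180
    RT 108: heading 180 -> 72
    BK 3.6: (35.973,15.276) -> (34.86,11.852) [heading=72, draw]
  ]
]
LT 30: heading 72 -> 102
Final: pos=(34.86,11.852), heading=102, 18 segment(s) drawn

Segment endpoints: x in {0, 2.688, 3.064, 5.473, 5.976, 6.209, 9.223, 17.36, 19.318, 19.677, 20.054, 20.43, 21.118, 26.818, 33.669, 34.173, 34.86, 35.973, 36.582}, y in {0, 6.701, 9.667, 11.852, 12.101, 12.158, 12.718, 13.196, 13.755, 14.471, 14.834, 15.219, 15.276, 15.871, 19.234, 19.54, 22.658, 22.814}
xmin=0, ymin=0, xmax=36.582, ymax=22.814

Answer: 0 0 36.582 22.814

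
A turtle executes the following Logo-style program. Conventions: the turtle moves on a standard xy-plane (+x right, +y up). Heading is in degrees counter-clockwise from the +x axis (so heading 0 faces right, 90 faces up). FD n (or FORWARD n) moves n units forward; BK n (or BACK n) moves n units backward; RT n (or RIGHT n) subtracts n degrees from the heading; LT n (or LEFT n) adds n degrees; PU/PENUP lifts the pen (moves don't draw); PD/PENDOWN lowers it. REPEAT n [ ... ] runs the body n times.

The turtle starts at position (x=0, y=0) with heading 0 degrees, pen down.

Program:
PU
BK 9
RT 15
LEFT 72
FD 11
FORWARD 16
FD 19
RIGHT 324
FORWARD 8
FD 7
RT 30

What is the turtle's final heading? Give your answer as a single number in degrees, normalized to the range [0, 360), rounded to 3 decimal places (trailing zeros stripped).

Answer: 63

Derivation:
Executing turtle program step by step:
Start: pos=(0,0), heading=0, pen down
PU: pen up
BK 9: (0,0) -> (-9,0) [heading=0, move]
RT 15: heading 0 -> 345
LT 72: heading 345 -> 57
FD 11: (-9,0) -> (-3.009,9.225) [heading=57, move]
FD 16: (-3.009,9.225) -> (5.705,22.644) [heading=57, move]
FD 19: (5.705,22.644) -> (16.053,38.579) [heading=57, move]
RT 324: heading 57 -> 93
FD 8: (16.053,38.579) -> (15.635,46.568) [heading=93, move]
FD 7: (15.635,46.568) -> (15.268,53.558) [heading=93, move]
RT 30: heading 93 -> 63
Final: pos=(15.268,53.558), heading=63, 0 segment(s) drawn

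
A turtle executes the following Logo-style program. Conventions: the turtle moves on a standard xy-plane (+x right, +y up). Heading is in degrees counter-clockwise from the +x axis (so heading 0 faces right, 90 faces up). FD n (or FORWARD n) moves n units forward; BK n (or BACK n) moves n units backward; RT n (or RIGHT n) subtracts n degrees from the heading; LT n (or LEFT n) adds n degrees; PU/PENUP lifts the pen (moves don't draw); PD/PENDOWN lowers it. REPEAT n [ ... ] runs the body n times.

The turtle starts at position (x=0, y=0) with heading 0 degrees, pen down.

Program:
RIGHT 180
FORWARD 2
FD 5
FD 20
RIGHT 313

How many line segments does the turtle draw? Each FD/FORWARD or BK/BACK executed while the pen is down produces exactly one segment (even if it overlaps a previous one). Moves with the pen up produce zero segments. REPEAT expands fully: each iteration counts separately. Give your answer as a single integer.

Answer: 3

Derivation:
Executing turtle program step by step:
Start: pos=(0,0), heading=0, pen down
RT 180: heading 0 -> 180
FD 2: (0,0) -> (-2,0) [heading=180, draw]
FD 5: (-2,0) -> (-7,0) [heading=180, draw]
FD 20: (-7,0) -> (-27,0) [heading=180, draw]
RT 313: heading 180 -> 227
Final: pos=(-27,0), heading=227, 3 segment(s) drawn
Segments drawn: 3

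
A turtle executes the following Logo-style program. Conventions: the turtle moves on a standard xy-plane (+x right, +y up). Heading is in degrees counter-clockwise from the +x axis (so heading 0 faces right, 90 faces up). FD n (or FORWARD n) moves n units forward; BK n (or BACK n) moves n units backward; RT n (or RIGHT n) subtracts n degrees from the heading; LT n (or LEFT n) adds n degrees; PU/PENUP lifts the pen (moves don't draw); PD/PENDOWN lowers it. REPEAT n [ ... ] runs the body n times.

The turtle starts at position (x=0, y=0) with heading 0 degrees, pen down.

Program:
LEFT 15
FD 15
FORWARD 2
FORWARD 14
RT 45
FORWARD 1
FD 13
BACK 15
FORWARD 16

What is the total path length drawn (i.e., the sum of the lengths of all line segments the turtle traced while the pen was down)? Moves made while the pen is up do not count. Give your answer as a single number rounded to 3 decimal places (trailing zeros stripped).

Executing turtle program step by step:
Start: pos=(0,0), heading=0, pen down
LT 15: heading 0 -> 15
FD 15: (0,0) -> (14.489,3.882) [heading=15, draw]
FD 2: (14.489,3.882) -> (16.421,4.4) [heading=15, draw]
FD 14: (16.421,4.4) -> (29.944,8.023) [heading=15, draw]
RT 45: heading 15 -> 330
FD 1: (29.944,8.023) -> (30.81,7.523) [heading=330, draw]
FD 13: (30.81,7.523) -> (42.068,1.023) [heading=330, draw]
BK 15: (42.068,1.023) -> (29.078,8.523) [heading=330, draw]
FD 16: (29.078,8.523) -> (42.934,0.523) [heading=330, draw]
Final: pos=(42.934,0.523), heading=330, 7 segment(s) drawn

Segment lengths:
  seg 1: (0,0) -> (14.489,3.882), length = 15
  seg 2: (14.489,3.882) -> (16.421,4.4), length = 2
  seg 3: (16.421,4.4) -> (29.944,8.023), length = 14
  seg 4: (29.944,8.023) -> (30.81,7.523), length = 1
  seg 5: (30.81,7.523) -> (42.068,1.023), length = 13
  seg 6: (42.068,1.023) -> (29.078,8.523), length = 15
  seg 7: (29.078,8.523) -> (42.934,0.523), length = 16
Total = 76

Answer: 76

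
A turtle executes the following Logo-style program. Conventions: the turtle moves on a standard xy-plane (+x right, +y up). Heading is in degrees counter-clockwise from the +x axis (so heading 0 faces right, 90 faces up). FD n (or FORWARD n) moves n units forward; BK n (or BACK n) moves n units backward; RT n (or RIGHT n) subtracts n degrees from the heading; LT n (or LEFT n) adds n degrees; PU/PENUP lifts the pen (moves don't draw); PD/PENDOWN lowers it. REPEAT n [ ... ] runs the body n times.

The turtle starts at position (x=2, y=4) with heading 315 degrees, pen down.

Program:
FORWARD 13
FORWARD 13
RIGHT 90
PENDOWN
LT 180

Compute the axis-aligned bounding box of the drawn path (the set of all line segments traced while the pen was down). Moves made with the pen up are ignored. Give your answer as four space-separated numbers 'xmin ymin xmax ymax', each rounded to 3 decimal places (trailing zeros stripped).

Executing turtle program step by step:
Start: pos=(2,4), heading=315, pen down
FD 13: (2,4) -> (11.192,-5.192) [heading=315, draw]
FD 13: (11.192,-5.192) -> (20.385,-14.385) [heading=315, draw]
RT 90: heading 315 -> 225
PD: pen down
LT 180: heading 225 -> 45
Final: pos=(20.385,-14.385), heading=45, 2 segment(s) drawn

Segment endpoints: x in {2, 11.192, 20.385}, y in {-14.385, -5.192, 4}
xmin=2, ymin=-14.385, xmax=20.385, ymax=4

Answer: 2 -14.385 20.385 4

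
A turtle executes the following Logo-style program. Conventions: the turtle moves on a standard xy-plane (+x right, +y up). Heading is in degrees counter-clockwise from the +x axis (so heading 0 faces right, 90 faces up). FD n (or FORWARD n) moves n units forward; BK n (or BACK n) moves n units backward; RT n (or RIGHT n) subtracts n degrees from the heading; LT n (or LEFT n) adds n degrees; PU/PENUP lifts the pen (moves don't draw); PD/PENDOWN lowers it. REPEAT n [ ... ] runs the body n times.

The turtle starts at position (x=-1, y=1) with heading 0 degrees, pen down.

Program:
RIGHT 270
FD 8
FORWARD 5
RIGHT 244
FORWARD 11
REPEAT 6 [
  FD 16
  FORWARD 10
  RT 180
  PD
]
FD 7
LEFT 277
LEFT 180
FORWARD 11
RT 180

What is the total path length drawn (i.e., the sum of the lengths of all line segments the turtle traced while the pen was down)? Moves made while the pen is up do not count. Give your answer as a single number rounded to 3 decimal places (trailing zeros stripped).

Executing turtle program step by step:
Start: pos=(-1,1), heading=0, pen down
RT 270: heading 0 -> 90
FD 8: (-1,1) -> (-1,9) [heading=90, draw]
FD 5: (-1,9) -> (-1,14) [heading=90, draw]
RT 244: heading 90 -> 206
FD 11: (-1,14) -> (-10.887,9.178) [heading=206, draw]
REPEAT 6 [
  -- iteration 1/6 --
  FD 16: (-10.887,9.178) -> (-25.267,2.164) [heading=206, draw]
  FD 10: (-25.267,2.164) -> (-34.255,-2.22) [heading=206, draw]
  RT 180: heading 206 -> 26
  PD: pen down
  -- iteration 2/6 --
  FD 16: (-34.255,-2.22) -> (-19.875,4.794) [heading=26, draw]
  FD 10: (-19.875,4.794) -> (-10.887,9.178) [heading=26, draw]
  RT 180: heading 26 -> 206
  PD: pen down
  -- iteration 3/6 --
  FD 16: (-10.887,9.178) -> (-25.267,2.164) [heading=206, draw]
  FD 10: (-25.267,2.164) -> (-34.255,-2.22) [heading=206, draw]
  RT 180: heading 206 -> 26
  PD: pen down
  -- iteration 4/6 --
  FD 16: (-34.255,-2.22) -> (-19.875,4.794) [heading=26, draw]
  FD 10: (-19.875,4.794) -> (-10.887,9.178) [heading=26, draw]
  RT 180: heading 26 -> 206
  PD: pen down
  -- iteration 5/6 --
  FD 16: (-10.887,9.178) -> (-25.267,2.164) [heading=206, draw]
  FD 10: (-25.267,2.164) -> (-34.255,-2.22) [heading=206, draw]
  RT 180: heading 206 -> 26
  PD: pen down
  -- iteration 6/6 --
  FD 16: (-34.255,-2.22) -> (-19.875,4.794) [heading=26, draw]
  FD 10: (-19.875,4.794) -> (-10.887,9.178) [heading=26, draw]
  RT 180: heading 26 -> 206
  PD: pen down
]
FD 7: (-10.887,9.178) -> (-17.178,6.109) [heading=206, draw]
LT 277: heading 206 -> 123
LT 180: heading 123 -> 303
FD 11: (-17.178,6.109) -> (-11.187,-3.116) [heading=303, draw]
RT 180: heading 303 -> 123
Final: pos=(-11.187,-3.116), heading=123, 17 segment(s) drawn

Segment lengths:
  seg 1: (-1,1) -> (-1,9), length = 8
  seg 2: (-1,9) -> (-1,14), length = 5
  seg 3: (-1,14) -> (-10.887,9.178), length = 11
  seg 4: (-10.887,9.178) -> (-25.267,2.164), length = 16
  seg 5: (-25.267,2.164) -> (-34.255,-2.22), length = 10
  seg 6: (-34.255,-2.22) -> (-19.875,4.794), length = 16
  seg 7: (-19.875,4.794) -> (-10.887,9.178), length = 10
  seg 8: (-10.887,9.178) -> (-25.267,2.164), length = 16
  seg 9: (-25.267,2.164) -> (-34.255,-2.22), length = 10
  seg 10: (-34.255,-2.22) -> (-19.875,4.794), length = 16
  seg 11: (-19.875,4.794) -> (-10.887,9.178), length = 10
  seg 12: (-10.887,9.178) -> (-25.267,2.164), length = 16
  seg 13: (-25.267,2.164) -> (-34.255,-2.22), length = 10
  seg 14: (-34.255,-2.22) -> (-19.875,4.794), length = 16
  seg 15: (-19.875,4.794) -> (-10.887,9.178), length = 10
  seg 16: (-10.887,9.178) -> (-17.178,6.109), length = 7
  seg 17: (-17.178,6.109) -> (-11.187,-3.116), length = 11
Total = 198

Answer: 198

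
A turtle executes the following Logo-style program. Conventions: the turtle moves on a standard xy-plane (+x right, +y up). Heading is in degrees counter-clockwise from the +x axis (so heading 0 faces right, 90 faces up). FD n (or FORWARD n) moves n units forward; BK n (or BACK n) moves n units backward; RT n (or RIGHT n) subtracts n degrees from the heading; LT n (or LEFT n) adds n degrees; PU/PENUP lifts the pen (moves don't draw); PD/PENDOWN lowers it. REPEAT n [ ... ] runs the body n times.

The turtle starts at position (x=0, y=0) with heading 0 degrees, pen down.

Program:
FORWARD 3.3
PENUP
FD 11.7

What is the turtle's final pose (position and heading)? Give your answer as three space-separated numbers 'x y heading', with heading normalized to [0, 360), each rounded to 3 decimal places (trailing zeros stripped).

Answer: 15 0 0

Derivation:
Executing turtle program step by step:
Start: pos=(0,0), heading=0, pen down
FD 3.3: (0,0) -> (3.3,0) [heading=0, draw]
PU: pen up
FD 11.7: (3.3,0) -> (15,0) [heading=0, move]
Final: pos=(15,0), heading=0, 1 segment(s) drawn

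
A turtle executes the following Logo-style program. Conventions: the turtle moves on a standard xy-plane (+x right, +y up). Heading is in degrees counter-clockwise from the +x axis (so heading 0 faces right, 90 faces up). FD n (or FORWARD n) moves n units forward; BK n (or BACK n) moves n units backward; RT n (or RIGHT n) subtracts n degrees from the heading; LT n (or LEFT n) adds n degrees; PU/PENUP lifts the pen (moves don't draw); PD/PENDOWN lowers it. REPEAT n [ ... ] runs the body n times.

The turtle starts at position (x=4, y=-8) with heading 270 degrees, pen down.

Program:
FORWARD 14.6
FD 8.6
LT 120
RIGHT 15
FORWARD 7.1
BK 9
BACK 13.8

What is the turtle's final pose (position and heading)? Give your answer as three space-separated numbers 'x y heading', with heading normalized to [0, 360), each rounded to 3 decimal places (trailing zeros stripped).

Executing turtle program step by step:
Start: pos=(4,-8), heading=270, pen down
FD 14.6: (4,-8) -> (4,-22.6) [heading=270, draw]
FD 8.6: (4,-22.6) -> (4,-31.2) [heading=270, draw]
LT 120: heading 270 -> 30
RT 15: heading 30 -> 15
FD 7.1: (4,-31.2) -> (10.858,-29.362) [heading=15, draw]
BK 9: (10.858,-29.362) -> (2.165,-31.692) [heading=15, draw]
BK 13.8: (2.165,-31.692) -> (-11.165,-35.263) [heading=15, draw]
Final: pos=(-11.165,-35.263), heading=15, 5 segment(s) drawn

Answer: -11.165 -35.263 15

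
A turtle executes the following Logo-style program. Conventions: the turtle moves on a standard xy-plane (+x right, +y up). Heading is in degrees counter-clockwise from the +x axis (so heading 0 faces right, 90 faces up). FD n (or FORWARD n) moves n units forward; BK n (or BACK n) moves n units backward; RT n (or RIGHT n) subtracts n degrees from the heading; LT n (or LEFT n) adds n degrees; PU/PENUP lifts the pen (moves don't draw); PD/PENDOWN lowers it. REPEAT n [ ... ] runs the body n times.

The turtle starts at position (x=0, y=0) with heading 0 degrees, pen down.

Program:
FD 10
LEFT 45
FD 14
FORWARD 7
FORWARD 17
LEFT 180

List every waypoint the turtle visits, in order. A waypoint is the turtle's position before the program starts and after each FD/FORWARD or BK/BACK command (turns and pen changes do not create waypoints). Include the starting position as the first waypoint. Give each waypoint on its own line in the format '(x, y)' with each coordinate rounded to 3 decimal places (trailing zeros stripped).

Executing turtle program step by step:
Start: pos=(0,0), heading=0, pen down
FD 10: (0,0) -> (10,0) [heading=0, draw]
LT 45: heading 0 -> 45
FD 14: (10,0) -> (19.899,9.899) [heading=45, draw]
FD 7: (19.899,9.899) -> (24.849,14.849) [heading=45, draw]
FD 17: (24.849,14.849) -> (36.87,26.87) [heading=45, draw]
LT 180: heading 45 -> 225
Final: pos=(36.87,26.87), heading=225, 4 segment(s) drawn
Waypoints (5 total):
(0, 0)
(10, 0)
(19.899, 9.899)
(24.849, 14.849)
(36.87, 26.87)

Answer: (0, 0)
(10, 0)
(19.899, 9.899)
(24.849, 14.849)
(36.87, 26.87)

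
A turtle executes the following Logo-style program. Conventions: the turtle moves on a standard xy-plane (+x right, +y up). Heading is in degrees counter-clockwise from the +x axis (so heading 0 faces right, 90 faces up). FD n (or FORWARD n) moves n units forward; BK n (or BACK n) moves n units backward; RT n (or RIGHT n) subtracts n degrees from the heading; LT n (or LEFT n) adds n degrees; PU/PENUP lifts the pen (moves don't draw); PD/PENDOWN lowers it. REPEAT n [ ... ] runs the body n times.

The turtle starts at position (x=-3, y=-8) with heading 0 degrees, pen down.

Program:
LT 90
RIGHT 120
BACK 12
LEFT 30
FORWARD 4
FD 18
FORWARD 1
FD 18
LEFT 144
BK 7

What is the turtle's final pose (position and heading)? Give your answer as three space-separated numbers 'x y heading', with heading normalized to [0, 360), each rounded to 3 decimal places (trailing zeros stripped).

Executing turtle program step by step:
Start: pos=(-3,-8), heading=0, pen down
LT 90: heading 0 -> 90
RT 120: heading 90 -> 330
BK 12: (-3,-8) -> (-13.392,-2) [heading=330, draw]
LT 30: heading 330 -> 0
FD 4: (-13.392,-2) -> (-9.392,-2) [heading=0, draw]
FD 18: (-9.392,-2) -> (8.608,-2) [heading=0, draw]
FD 1: (8.608,-2) -> (9.608,-2) [heading=0, draw]
FD 18: (9.608,-2) -> (27.608,-2) [heading=0, draw]
LT 144: heading 0 -> 144
BK 7: (27.608,-2) -> (33.271,-6.114) [heading=144, draw]
Final: pos=(33.271,-6.114), heading=144, 6 segment(s) drawn

Answer: 33.271 -6.114 144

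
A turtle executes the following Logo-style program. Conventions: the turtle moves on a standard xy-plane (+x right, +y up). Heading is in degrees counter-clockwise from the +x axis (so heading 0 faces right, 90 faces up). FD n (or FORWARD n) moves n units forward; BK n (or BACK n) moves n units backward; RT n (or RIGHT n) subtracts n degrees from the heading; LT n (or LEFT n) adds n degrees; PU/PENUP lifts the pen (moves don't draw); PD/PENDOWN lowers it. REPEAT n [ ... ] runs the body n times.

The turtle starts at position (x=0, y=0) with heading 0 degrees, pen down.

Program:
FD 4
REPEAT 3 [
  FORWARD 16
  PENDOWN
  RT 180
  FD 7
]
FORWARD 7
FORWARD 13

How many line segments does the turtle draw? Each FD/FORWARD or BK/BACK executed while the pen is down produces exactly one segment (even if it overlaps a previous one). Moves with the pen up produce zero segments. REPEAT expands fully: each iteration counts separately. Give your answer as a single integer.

Answer: 9

Derivation:
Executing turtle program step by step:
Start: pos=(0,0), heading=0, pen down
FD 4: (0,0) -> (4,0) [heading=0, draw]
REPEAT 3 [
  -- iteration 1/3 --
  FD 16: (4,0) -> (20,0) [heading=0, draw]
  PD: pen down
  RT 180: heading 0 -> 180
  FD 7: (20,0) -> (13,0) [heading=180, draw]
  -- iteration 2/3 --
  FD 16: (13,0) -> (-3,0) [heading=180, draw]
  PD: pen down
  RT 180: heading 180 -> 0
  FD 7: (-3,0) -> (4,0) [heading=0, draw]
  -- iteration 3/3 --
  FD 16: (4,0) -> (20,0) [heading=0, draw]
  PD: pen down
  RT 180: heading 0 -> 180
  FD 7: (20,0) -> (13,0) [heading=180, draw]
]
FD 7: (13,0) -> (6,0) [heading=180, draw]
FD 13: (6,0) -> (-7,0) [heading=180, draw]
Final: pos=(-7,0), heading=180, 9 segment(s) drawn
Segments drawn: 9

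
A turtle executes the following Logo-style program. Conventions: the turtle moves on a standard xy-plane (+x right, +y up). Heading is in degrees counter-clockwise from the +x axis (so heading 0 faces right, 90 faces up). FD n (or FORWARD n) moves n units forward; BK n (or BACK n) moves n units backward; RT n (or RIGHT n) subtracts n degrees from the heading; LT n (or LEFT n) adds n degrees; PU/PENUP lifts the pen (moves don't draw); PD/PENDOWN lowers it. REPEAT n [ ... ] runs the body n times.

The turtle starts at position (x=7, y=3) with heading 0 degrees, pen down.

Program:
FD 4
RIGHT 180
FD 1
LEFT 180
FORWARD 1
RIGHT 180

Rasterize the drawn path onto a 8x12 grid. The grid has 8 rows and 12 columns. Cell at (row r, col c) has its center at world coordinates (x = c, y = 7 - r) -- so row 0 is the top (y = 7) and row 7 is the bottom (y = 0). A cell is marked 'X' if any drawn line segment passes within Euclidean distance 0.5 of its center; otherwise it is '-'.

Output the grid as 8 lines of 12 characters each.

Answer: ------------
------------
------------
------------
-------XXXXX
------------
------------
------------

Derivation:
Segment 0: (7,3) -> (11,3)
Segment 1: (11,3) -> (10,3)
Segment 2: (10,3) -> (11,3)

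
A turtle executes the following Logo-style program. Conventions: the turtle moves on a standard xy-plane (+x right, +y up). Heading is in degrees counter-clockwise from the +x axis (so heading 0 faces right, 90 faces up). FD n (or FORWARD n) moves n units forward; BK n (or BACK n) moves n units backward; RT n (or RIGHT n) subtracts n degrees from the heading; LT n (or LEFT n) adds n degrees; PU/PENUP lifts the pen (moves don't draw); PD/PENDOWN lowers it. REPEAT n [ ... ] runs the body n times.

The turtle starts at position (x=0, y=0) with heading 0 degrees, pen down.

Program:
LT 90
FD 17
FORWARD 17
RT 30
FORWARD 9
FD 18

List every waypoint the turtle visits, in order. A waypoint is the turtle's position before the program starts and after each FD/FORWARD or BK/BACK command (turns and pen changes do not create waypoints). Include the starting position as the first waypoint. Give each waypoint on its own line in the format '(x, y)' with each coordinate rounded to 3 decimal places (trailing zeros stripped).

Answer: (0, 0)
(0, 17)
(0, 34)
(4.5, 41.794)
(13.5, 57.383)

Derivation:
Executing turtle program step by step:
Start: pos=(0,0), heading=0, pen down
LT 90: heading 0 -> 90
FD 17: (0,0) -> (0,17) [heading=90, draw]
FD 17: (0,17) -> (0,34) [heading=90, draw]
RT 30: heading 90 -> 60
FD 9: (0,34) -> (4.5,41.794) [heading=60, draw]
FD 18: (4.5,41.794) -> (13.5,57.383) [heading=60, draw]
Final: pos=(13.5,57.383), heading=60, 4 segment(s) drawn
Waypoints (5 total):
(0, 0)
(0, 17)
(0, 34)
(4.5, 41.794)
(13.5, 57.383)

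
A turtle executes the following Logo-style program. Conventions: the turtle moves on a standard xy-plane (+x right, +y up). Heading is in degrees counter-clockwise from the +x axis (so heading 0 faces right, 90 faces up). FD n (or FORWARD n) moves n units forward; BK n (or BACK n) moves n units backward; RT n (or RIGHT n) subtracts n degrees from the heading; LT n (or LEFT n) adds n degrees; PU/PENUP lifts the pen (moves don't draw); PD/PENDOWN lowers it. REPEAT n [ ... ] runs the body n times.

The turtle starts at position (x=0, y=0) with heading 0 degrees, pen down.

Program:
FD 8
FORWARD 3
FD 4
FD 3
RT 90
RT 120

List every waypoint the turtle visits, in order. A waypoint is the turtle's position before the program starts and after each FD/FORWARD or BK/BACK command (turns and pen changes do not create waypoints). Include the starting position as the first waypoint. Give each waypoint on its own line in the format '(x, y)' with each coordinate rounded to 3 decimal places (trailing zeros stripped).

Executing turtle program step by step:
Start: pos=(0,0), heading=0, pen down
FD 8: (0,0) -> (8,0) [heading=0, draw]
FD 3: (8,0) -> (11,0) [heading=0, draw]
FD 4: (11,0) -> (15,0) [heading=0, draw]
FD 3: (15,0) -> (18,0) [heading=0, draw]
RT 90: heading 0 -> 270
RT 120: heading 270 -> 150
Final: pos=(18,0), heading=150, 4 segment(s) drawn
Waypoints (5 total):
(0, 0)
(8, 0)
(11, 0)
(15, 0)
(18, 0)

Answer: (0, 0)
(8, 0)
(11, 0)
(15, 0)
(18, 0)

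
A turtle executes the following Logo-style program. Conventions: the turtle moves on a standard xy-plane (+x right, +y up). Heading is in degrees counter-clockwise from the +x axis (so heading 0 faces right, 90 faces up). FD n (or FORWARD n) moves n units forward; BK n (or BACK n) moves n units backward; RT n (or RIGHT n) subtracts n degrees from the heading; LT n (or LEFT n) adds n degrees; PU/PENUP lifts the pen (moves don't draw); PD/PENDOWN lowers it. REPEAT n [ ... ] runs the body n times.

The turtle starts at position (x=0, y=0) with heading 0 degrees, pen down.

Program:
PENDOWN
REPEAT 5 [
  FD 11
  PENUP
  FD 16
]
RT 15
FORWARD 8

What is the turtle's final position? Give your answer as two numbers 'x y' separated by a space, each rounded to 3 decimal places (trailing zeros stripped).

Executing turtle program step by step:
Start: pos=(0,0), heading=0, pen down
PD: pen down
REPEAT 5 [
  -- iteration 1/5 --
  FD 11: (0,0) -> (11,0) [heading=0, draw]
  PU: pen up
  FD 16: (11,0) -> (27,0) [heading=0, move]
  -- iteration 2/5 --
  FD 11: (27,0) -> (38,0) [heading=0, move]
  PU: pen up
  FD 16: (38,0) -> (54,0) [heading=0, move]
  -- iteration 3/5 --
  FD 11: (54,0) -> (65,0) [heading=0, move]
  PU: pen up
  FD 16: (65,0) -> (81,0) [heading=0, move]
  -- iteration 4/5 --
  FD 11: (81,0) -> (92,0) [heading=0, move]
  PU: pen up
  FD 16: (92,0) -> (108,0) [heading=0, move]
  -- iteration 5/5 --
  FD 11: (108,0) -> (119,0) [heading=0, move]
  PU: pen up
  FD 16: (119,0) -> (135,0) [heading=0, move]
]
RT 15: heading 0 -> 345
FD 8: (135,0) -> (142.727,-2.071) [heading=345, move]
Final: pos=(142.727,-2.071), heading=345, 1 segment(s) drawn

Answer: 142.727 -2.071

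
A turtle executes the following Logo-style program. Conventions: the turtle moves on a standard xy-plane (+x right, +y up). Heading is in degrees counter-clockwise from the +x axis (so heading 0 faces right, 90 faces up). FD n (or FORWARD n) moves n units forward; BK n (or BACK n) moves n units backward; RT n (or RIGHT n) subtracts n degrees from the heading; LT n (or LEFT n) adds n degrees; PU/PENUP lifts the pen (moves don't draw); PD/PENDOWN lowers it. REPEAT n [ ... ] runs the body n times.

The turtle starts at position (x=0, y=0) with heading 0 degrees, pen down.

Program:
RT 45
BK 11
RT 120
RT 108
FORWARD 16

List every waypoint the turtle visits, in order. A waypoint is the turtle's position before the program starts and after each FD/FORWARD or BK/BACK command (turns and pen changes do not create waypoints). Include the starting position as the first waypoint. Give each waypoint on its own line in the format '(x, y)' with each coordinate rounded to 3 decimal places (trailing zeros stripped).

Answer: (0, 0)
(-7.778, 7.778)
(-6.941, 23.756)

Derivation:
Executing turtle program step by step:
Start: pos=(0,0), heading=0, pen down
RT 45: heading 0 -> 315
BK 11: (0,0) -> (-7.778,7.778) [heading=315, draw]
RT 120: heading 315 -> 195
RT 108: heading 195 -> 87
FD 16: (-7.778,7.778) -> (-6.941,23.756) [heading=87, draw]
Final: pos=(-6.941,23.756), heading=87, 2 segment(s) drawn
Waypoints (3 total):
(0, 0)
(-7.778, 7.778)
(-6.941, 23.756)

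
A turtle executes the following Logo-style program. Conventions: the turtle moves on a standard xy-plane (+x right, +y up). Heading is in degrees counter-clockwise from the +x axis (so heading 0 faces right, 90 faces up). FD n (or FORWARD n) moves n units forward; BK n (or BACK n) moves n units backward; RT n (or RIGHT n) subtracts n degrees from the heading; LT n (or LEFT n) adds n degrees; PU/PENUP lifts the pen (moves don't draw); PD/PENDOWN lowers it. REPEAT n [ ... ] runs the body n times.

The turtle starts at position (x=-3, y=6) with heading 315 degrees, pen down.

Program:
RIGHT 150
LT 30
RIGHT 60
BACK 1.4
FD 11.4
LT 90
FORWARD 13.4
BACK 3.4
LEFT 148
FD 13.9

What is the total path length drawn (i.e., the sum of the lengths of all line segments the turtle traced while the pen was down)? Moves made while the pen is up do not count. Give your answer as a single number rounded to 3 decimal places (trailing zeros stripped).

Answer: 43.5

Derivation:
Executing turtle program step by step:
Start: pos=(-3,6), heading=315, pen down
RT 150: heading 315 -> 165
LT 30: heading 165 -> 195
RT 60: heading 195 -> 135
BK 1.4: (-3,6) -> (-2.01,5.01) [heading=135, draw]
FD 11.4: (-2.01,5.01) -> (-10.071,13.071) [heading=135, draw]
LT 90: heading 135 -> 225
FD 13.4: (-10.071,13.071) -> (-19.546,3.596) [heading=225, draw]
BK 3.4: (-19.546,3.596) -> (-17.142,6) [heading=225, draw]
LT 148: heading 225 -> 13
FD 13.9: (-17.142,6) -> (-3.598,9.127) [heading=13, draw]
Final: pos=(-3.598,9.127), heading=13, 5 segment(s) drawn

Segment lengths:
  seg 1: (-3,6) -> (-2.01,5.01), length = 1.4
  seg 2: (-2.01,5.01) -> (-10.071,13.071), length = 11.4
  seg 3: (-10.071,13.071) -> (-19.546,3.596), length = 13.4
  seg 4: (-19.546,3.596) -> (-17.142,6), length = 3.4
  seg 5: (-17.142,6) -> (-3.598,9.127), length = 13.9
Total = 43.5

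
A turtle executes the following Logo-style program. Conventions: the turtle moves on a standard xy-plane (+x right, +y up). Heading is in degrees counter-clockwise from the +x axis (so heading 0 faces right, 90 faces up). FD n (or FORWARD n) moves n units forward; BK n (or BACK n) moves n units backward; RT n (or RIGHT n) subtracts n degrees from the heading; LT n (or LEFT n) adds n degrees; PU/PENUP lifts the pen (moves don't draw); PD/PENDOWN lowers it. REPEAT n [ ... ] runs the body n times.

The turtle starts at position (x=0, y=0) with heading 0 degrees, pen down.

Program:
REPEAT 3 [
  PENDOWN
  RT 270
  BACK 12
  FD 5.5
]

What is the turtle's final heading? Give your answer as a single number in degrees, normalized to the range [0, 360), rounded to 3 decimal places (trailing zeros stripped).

Answer: 270

Derivation:
Executing turtle program step by step:
Start: pos=(0,0), heading=0, pen down
REPEAT 3 [
  -- iteration 1/3 --
  PD: pen down
  RT 270: heading 0 -> 90
  BK 12: (0,0) -> (0,-12) [heading=90, draw]
  FD 5.5: (0,-12) -> (0,-6.5) [heading=90, draw]
  -- iteration 2/3 --
  PD: pen down
  RT 270: heading 90 -> 180
  BK 12: (0,-6.5) -> (12,-6.5) [heading=180, draw]
  FD 5.5: (12,-6.5) -> (6.5,-6.5) [heading=180, draw]
  -- iteration 3/3 --
  PD: pen down
  RT 270: heading 180 -> 270
  BK 12: (6.5,-6.5) -> (6.5,5.5) [heading=270, draw]
  FD 5.5: (6.5,5.5) -> (6.5,0) [heading=270, draw]
]
Final: pos=(6.5,0), heading=270, 6 segment(s) drawn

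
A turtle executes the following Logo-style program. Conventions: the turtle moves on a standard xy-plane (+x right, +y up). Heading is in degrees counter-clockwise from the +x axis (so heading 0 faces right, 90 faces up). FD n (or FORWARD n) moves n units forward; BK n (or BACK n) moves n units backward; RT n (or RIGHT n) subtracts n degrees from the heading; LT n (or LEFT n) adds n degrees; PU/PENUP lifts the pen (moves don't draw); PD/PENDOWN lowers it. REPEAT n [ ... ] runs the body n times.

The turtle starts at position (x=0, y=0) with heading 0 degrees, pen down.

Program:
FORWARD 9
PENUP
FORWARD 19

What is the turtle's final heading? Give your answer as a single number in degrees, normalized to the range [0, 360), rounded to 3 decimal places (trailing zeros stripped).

Answer: 0

Derivation:
Executing turtle program step by step:
Start: pos=(0,0), heading=0, pen down
FD 9: (0,0) -> (9,0) [heading=0, draw]
PU: pen up
FD 19: (9,0) -> (28,0) [heading=0, move]
Final: pos=(28,0), heading=0, 1 segment(s) drawn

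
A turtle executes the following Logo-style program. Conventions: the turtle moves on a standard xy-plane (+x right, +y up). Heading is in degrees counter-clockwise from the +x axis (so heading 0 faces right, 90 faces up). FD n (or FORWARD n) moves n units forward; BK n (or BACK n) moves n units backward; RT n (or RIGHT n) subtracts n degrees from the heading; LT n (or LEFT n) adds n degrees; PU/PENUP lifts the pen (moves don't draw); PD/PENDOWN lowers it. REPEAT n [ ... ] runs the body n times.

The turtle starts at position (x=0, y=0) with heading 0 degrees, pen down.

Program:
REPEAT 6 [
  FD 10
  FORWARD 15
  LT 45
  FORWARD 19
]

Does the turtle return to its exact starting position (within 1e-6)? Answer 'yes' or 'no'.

Answer: no

Derivation:
Executing turtle program step by step:
Start: pos=(0,0), heading=0, pen down
REPEAT 6 [
  -- iteration 1/6 --
  FD 10: (0,0) -> (10,0) [heading=0, draw]
  FD 15: (10,0) -> (25,0) [heading=0, draw]
  LT 45: heading 0 -> 45
  FD 19: (25,0) -> (38.435,13.435) [heading=45, draw]
  -- iteration 2/6 --
  FD 10: (38.435,13.435) -> (45.506,20.506) [heading=45, draw]
  FD 15: (45.506,20.506) -> (56.113,31.113) [heading=45, draw]
  LT 45: heading 45 -> 90
  FD 19: (56.113,31.113) -> (56.113,50.113) [heading=90, draw]
  -- iteration 3/6 --
  FD 10: (56.113,50.113) -> (56.113,60.113) [heading=90, draw]
  FD 15: (56.113,60.113) -> (56.113,75.113) [heading=90, draw]
  LT 45: heading 90 -> 135
  FD 19: (56.113,75.113) -> (42.678,88.548) [heading=135, draw]
  -- iteration 4/6 --
  FD 10: (42.678,88.548) -> (35.607,95.619) [heading=135, draw]
  FD 15: (35.607,95.619) -> (25,106.225) [heading=135, draw]
  LT 45: heading 135 -> 180
  FD 19: (25,106.225) -> (6,106.225) [heading=180, draw]
  -- iteration 5/6 --
  FD 10: (6,106.225) -> (-4,106.225) [heading=180, draw]
  FD 15: (-4,106.225) -> (-19,106.225) [heading=180, draw]
  LT 45: heading 180 -> 225
  FD 19: (-19,106.225) -> (-32.435,92.79) [heading=225, draw]
  -- iteration 6/6 --
  FD 10: (-32.435,92.79) -> (-39.506,85.719) [heading=225, draw]
  FD 15: (-39.506,85.719) -> (-50.113,75.113) [heading=225, draw]
  LT 45: heading 225 -> 270
  FD 19: (-50.113,75.113) -> (-50.113,56.113) [heading=270, draw]
]
Final: pos=(-50.113,56.113), heading=270, 18 segment(s) drawn

Start position: (0, 0)
Final position: (-50.113, 56.113)
Distance = 75.232; >= 1e-6 -> NOT closed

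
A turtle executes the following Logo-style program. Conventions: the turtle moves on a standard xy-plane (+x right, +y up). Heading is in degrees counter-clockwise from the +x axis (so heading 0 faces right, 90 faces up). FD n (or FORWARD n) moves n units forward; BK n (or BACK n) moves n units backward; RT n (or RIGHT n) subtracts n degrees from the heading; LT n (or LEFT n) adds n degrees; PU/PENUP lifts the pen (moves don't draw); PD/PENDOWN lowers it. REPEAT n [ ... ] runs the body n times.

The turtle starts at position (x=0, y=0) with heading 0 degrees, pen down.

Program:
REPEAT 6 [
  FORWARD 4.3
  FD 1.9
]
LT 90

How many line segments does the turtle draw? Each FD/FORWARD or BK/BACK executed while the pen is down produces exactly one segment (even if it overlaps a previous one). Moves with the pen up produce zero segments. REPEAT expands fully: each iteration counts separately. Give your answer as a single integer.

Executing turtle program step by step:
Start: pos=(0,0), heading=0, pen down
REPEAT 6 [
  -- iteration 1/6 --
  FD 4.3: (0,0) -> (4.3,0) [heading=0, draw]
  FD 1.9: (4.3,0) -> (6.2,0) [heading=0, draw]
  -- iteration 2/6 --
  FD 4.3: (6.2,0) -> (10.5,0) [heading=0, draw]
  FD 1.9: (10.5,0) -> (12.4,0) [heading=0, draw]
  -- iteration 3/6 --
  FD 4.3: (12.4,0) -> (16.7,0) [heading=0, draw]
  FD 1.9: (16.7,0) -> (18.6,0) [heading=0, draw]
  -- iteration 4/6 --
  FD 4.3: (18.6,0) -> (22.9,0) [heading=0, draw]
  FD 1.9: (22.9,0) -> (24.8,0) [heading=0, draw]
  -- iteration 5/6 --
  FD 4.3: (24.8,0) -> (29.1,0) [heading=0, draw]
  FD 1.9: (29.1,0) -> (31,0) [heading=0, draw]
  -- iteration 6/6 --
  FD 4.3: (31,0) -> (35.3,0) [heading=0, draw]
  FD 1.9: (35.3,0) -> (37.2,0) [heading=0, draw]
]
LT 90: heading 0 -> 90
Final: pos=(37.2,0), heading=90, 12 segment(s) drawn
Segments drawn: 12

Answer: 12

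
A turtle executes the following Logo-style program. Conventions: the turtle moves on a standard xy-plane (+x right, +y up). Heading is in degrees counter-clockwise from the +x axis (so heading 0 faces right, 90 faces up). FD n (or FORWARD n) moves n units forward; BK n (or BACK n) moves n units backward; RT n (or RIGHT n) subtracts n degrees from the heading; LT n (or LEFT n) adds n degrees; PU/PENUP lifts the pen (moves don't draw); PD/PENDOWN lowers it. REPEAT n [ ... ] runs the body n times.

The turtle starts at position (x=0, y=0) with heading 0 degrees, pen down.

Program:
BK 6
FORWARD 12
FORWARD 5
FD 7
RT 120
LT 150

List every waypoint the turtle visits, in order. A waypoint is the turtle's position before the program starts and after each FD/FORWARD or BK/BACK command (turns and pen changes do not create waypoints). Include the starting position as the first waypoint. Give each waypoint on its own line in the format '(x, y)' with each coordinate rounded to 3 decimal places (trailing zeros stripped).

Executing turtle program step by step:
Start: pos=(0,0), heading=0, pen down
BK 6: (0,0) -> (-6,0) [heading=0, draw]
FD 12: (-6,0) -> (6,0) [heading=0, draw]
FD 5: (6,0) -> (11,0) [heading=0, draw]
FD 7: (11,0) -> (18,0) [heading=0, draw]
RT 120: heading 0 -> 240
LT 150: heading 240 -> 30
Final: pos=(18,0), heading=30, 4 segment(s) drawn
Waypoints (5 total):
(0, 0)
(-6, 0)
(6, 0)
(11, 0)
(18, 0)

Answer: (0, 0)
(-6, 0)
(6, 0)
(11, 0)
(18, 0)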